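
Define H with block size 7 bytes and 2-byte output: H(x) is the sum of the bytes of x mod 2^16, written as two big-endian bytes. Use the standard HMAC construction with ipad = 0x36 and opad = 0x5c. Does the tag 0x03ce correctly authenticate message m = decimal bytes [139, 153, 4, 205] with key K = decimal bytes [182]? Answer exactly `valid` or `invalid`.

valid

Key decimal bytes [182] = b6 is 1 byte ≤ B = 7; zero-pad to 7 bytes: K' = b6 00 00 00 00 00 00.
K' ⊕ ipad = 80 36 36 36 36 36 36; K' ⊕ opad = ea 5c 5c 5c 5c 5c 5c.
Inner hash: sum = 128+54+54+54+54+54+54+139+153+4+205 = 953 → 03 b9.
Outer hash (recomputed tag): sum = 234+92+92+92+92+92+92+3+185 = 974 → 03 ce.
Recomputed tag = 03ce; claimed = 03ce → match.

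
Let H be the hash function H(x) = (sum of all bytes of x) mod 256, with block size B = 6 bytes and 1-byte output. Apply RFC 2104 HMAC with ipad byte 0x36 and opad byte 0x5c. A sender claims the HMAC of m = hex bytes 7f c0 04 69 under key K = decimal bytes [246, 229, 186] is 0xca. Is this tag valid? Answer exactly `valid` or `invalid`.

valid

Key decimal bytes [246, 229, 186] = f6 e5 ba is 3 bytes ≤ B = 6; zero-pad to 6 bytes: K' = f6 e5 ba 00 00 00.
K' ⊕ ipad = c0 d3 8c 36 36 36; K' ⊕ opad = aa b9 e6 5c 5c 5c.
Inner hash: sum = 192+211+140+54+54+54+127+192+4+105 = 1133; mod 256 = 109 → 6d.
Outer hash (recomputed tag): sum = 170+185+230+92+92+92+109 = 970; mod 256 = 202 → ca.
Recomputed tag = ca; claimed = ca → match.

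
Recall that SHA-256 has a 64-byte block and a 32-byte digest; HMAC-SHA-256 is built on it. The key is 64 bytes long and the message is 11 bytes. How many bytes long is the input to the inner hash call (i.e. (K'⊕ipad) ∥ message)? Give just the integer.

75

Key is 64 ≤ 64 bytes, zero-padded: |K'| = 64.
Inner input = (K'⊕ipad) ∥ m → 64 + 11 = 75 bytes.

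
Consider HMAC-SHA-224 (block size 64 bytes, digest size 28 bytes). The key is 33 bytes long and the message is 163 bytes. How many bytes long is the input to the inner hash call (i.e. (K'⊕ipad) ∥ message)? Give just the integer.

Key is 33 ≤ 64 bytes, zero-padded: |K'| = 64.
Inner input = (K'⊕ipad) ∥ m → 64 + 163 = 227 bytes.

227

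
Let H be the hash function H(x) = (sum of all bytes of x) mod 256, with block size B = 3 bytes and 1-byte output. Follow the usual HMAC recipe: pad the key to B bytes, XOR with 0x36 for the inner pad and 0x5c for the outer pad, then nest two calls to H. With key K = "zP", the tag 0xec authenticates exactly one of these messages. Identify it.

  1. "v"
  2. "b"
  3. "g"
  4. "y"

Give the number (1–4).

1

Key "zP" = 7a 50 is 2 bytes ≤ B = 3; zero-pad to 3 bytes: K' = 7a 50 00.
K' ⊕ ipad = 4c 66 36; K' ⊕ opad = 26 0c 5c.
m1: inner = H(4c 66 36 76) = 5e; tag = H(26 0c 5c 5e) = ec ← matches
m2: inner = H(4c 66 36 62) = 4a; tag = H(26 0c 5c 4a) = d8
m3: inner = H(4c 66 36 67) = 4f; tag = H(26 0c 5c 4f) = dd
m4: inner = H(4c 66 36 79) = 61; tag = H(26 0c 5c 61) = ef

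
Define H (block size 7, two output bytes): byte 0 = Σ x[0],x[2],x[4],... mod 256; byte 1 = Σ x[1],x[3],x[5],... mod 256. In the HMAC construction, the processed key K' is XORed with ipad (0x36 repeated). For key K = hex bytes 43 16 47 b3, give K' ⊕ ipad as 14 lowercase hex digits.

75207185363636

Key hex bytes 43 16 47 b3 is 4 bytes ≤ B = 7; zero-pad to 7 bytes: K' = 43 16 47 b3 00 00 00.
XOR each byte with 0x36: 43⊕36=75, 16⊕36=20, 47⊕36=71, b3⊕36=85, 00⊕36=36, 00⊕36=36, 00⊕36=36.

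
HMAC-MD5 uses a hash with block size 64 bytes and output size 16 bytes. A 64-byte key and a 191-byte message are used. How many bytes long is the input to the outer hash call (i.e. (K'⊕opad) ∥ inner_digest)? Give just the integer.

Key is 64 ≤ 64 bytes, zero-padded: |K'| = 64.
Outer input = (K'⊕opad) ∥ H(inner) → 64 + 16 = 80 bytes.

80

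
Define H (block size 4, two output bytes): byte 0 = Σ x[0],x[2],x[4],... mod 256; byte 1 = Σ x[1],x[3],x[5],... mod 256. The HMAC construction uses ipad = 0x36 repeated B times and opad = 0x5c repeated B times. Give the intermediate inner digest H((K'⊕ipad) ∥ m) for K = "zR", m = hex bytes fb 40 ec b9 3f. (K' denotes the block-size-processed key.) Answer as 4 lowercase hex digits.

a893

Key "zR" = 7a 52 is 2 bytes ≤ B = 4; zero-pad to 4 bytes: K' = 7a 52 00 00.
K' ⊕ ipad = 4c 64 36 36.
Inner input = 4c 64 36 36 ∥ fb 40 ec b9 3f.
Inner hash: even-index sum = 680 mod 256 = 168; odd-index sum = 403 mod 256 = 147 → a8 93.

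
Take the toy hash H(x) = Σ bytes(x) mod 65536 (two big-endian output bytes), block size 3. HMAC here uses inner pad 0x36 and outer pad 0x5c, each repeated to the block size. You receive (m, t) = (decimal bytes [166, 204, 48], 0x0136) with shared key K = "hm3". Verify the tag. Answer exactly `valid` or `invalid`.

Key "hm3" = 68 6d 33 is exactly B = 3 bytes: K' = 68 6d 33.
K' ⊕ ipad = 5e 5b 05; K' ⊕ opad = 34 31 6f.
Inner hash: sum = 94+91+5+166+204+48 = 608 → 02 60.
Outer hash (recomputed tag): sum = 52+49+111+2+96 = 310 → 01 36.
Recomputed tag = 0136; claimed = 0136 → match.

valid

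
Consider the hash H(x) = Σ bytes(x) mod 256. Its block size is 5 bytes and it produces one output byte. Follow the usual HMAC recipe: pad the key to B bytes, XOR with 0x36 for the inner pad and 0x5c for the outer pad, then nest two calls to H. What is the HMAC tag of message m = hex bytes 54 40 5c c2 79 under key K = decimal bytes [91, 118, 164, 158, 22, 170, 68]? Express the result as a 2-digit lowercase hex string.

Key decimal bytes [91, 118, 164, 158, 22, 170, 68] = 5b 76 a4 9e 16 aa 44 is 7 bytes > B = 5, so hash it first: H(key) = 17, then zero-pad to 5 bytes: K' = 17 00 00 00 00.
K' ⊕ ipad = 21 36 36 36 36.  K' ⊕ opad = 4b 5c 5c 5c 5c.
Inner input = (K'⊕ipad) ∥ m = 21 36 36 36 36 ∥ 54 40 5c c2 79.
Inner hash: sum = 33+54+54+54+54+84+64+92+194+121 = 804; mod 256 = 36 → 24.
Outer input = (K'⊕opad) ∥ inner = 4b 5c 5c 5c 5c ∥ 24.
Outer hash (tag): sum = 75+92+92+92+92+36 = 479; mod 256 = 223 → df.

df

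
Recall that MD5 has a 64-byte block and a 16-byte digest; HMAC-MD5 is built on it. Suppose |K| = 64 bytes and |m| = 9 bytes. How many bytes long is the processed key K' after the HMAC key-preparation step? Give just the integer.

64

Key is 64 ≤ 64 bytes, zero-padded: |K'| = 64.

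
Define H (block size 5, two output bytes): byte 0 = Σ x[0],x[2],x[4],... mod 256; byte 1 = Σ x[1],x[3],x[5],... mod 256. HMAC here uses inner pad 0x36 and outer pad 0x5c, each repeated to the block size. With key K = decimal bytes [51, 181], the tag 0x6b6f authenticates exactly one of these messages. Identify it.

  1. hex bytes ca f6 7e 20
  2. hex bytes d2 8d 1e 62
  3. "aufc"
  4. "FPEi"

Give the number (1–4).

Key decimal bytes [51, 181] = 33 b5 is 2 bytes ≤ B = 5; zero-pad to 5 bytes: K' = 33 b5 00 00 00.
K' ⊕ ipad = 05 83 36 36 36; K' ⊕ opad = 6f e9 5c 5c 5c.
m1: inner = H(05 83 36 36 36 ca f6 7e 20) = 87 01; tag = H(6f e9 5c 5c 5c 87 01) = 28cc
m2: inner = H(05 83 36 36 36 d2 8d 1e 62) = 60 a9; tag = H(6f e9 5c 5c 5c 60 a9) = d0a5
m3: inner = H(05 83 36 36 36 61 75 66 63) = 49 80; tag = H(6f e9 5c 5c 5c 49 80) = a78e
m4: inner = H(05 83 36 36 36 46 50 45 69) = 2a 44; tag = H(6f e9 5c 5c 5c 2a 44) = 6b6f ← matches

4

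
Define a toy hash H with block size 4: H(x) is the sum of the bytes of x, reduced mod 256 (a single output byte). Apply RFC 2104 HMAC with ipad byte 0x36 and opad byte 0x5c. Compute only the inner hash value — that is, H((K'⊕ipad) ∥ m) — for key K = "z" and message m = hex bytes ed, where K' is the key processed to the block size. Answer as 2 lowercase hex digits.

Key "z" = 7a is 1 byte ≤ B = 4; zero-pad to 4 bytes: K' = 7a 00 00 00.
K' ⊕ ipad = 4c 36 36 36.
Inner input = 4c 36 36 36 ∥ ed.
Inner hash: sum = 76+54+54+54+237 = 475; mod 256 = 219 → db.

db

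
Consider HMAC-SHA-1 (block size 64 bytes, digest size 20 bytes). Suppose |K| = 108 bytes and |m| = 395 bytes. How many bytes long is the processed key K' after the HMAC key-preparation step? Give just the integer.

64

Key is 108 > 64 bytes, so it is hashed to 20 bytes then zero-padded to 64: |K'| = 64.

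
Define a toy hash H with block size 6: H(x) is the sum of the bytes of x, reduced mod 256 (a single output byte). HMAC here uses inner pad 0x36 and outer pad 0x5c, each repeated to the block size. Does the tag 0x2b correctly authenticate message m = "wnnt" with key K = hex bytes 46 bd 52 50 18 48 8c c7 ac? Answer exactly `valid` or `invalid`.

Key hex bytes 46 bd 52 50 18 48 8c c7 ac is 9 bytes > B = 6, so hash it first: H(key) = 04, then zero-pad to 6 bytes: K' = 04 00 00 00 00 00.
K' ⊕ ipad = 32 36 36 36 36 36; K' ⊕ opad = 58 5c 5c 5c 5c 5c.
Inner hash: sum = 50+54+54+54+54+54+119+110+110+116 = 775; mod 256 = 7 → 07.
Outer hash (recomputed tag): sum = 88+92+92+92+92+92+7 = 555; mod 256 = 43 → 2b.
Recomputed tag = 2b; claimed = 2b → match.

valid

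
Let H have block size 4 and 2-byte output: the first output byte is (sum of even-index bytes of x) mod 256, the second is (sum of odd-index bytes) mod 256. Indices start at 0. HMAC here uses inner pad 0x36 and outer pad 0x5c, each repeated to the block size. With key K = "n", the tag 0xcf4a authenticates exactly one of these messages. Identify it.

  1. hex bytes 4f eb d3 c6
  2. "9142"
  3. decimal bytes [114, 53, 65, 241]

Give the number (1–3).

Key "n" = 6e is 1 byte ≤ B = 4; zero-pad to 4 bytes: K' = 6e 00 00 00.
K' ⊕ ipad = 58 36 36 36; K' ⊕ opad = 32 5c 5c 5c.
m1: inner = H(58 36 36 36 4f eb d3 c6) = b0 1d; tag = H(32 5c 5c 5c b0 1d) = 3ed5
m2: inner = H(58 36 36 36 39 31 34 32) = fb cf; tag = H(32 5c 5c 5c fb cf) = 8987
m3: inner = H(58 36 36 36 72 35 41 f1) = 41 92; tag = H(32 5c 5c 5c 41 92) = cf4a ← matches

3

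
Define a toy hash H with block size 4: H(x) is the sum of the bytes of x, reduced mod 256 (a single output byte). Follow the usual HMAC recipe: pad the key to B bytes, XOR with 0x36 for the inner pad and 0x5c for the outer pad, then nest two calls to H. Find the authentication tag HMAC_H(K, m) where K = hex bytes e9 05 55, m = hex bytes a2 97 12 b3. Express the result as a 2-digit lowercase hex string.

Key hex bytes e9 05 55 is 3 bytes ≤ B = 4; zero-pad to 4 bytes: K' = e9 05 55 00.
K' ⊕ ipad = df 33 63 36.  K' ⊕ opad = b5 59 09 5c.
Inner input = (K'⊕ipad) ∥ m = df 33 63 36 ∥ a2 97 12 b3.
Inner hash: sum = 223+51+99+54+162+151+18+179 = 937; mod 256 = 169 → a9.
Outer input = (K'⊕opad) ∥ inner = b5 59 09 5c ∥ a9.
Outer hash (tag): sum = 181+89+9+92+169 = 540; mod 256 = 28 → 1c.

1c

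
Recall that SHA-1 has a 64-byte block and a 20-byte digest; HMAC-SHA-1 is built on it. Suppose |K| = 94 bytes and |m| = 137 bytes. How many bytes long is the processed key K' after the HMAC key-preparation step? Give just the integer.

64

Key is 94 > 64 bytes, so it is hashed to 20 bytes then zero-padded to 64: |K'| = 64.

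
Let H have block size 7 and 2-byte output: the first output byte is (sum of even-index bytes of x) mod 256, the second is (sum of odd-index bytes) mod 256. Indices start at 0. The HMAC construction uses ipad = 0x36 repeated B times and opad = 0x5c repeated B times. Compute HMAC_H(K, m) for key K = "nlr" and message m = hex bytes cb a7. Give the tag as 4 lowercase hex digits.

a997

Key "nlr" = 6e 6c 72 is 3 bytes ≤ B = 7; zero-pad to 7 bytes: K' = 6e 6c 72 00 00 00 00.
K' ⊕ ipad = 58 5a 44 36 36 36 36.  K' ⊕ opad = 32 30 2e 5c 5c 5c 5c.
Inner input = (K'⊕ipad) ∥ m = 58 5a 44 36 36 36 36 ∥ cb a7.
Inner hash: even-index sum = 431 mod 256 = 175; odd-index sum = 401 mod 256 = 145 → af 91.
Outer input = (K'⊕opad) ∥ inner = 32 30 2e 5c 5c 5c 5c ∥ af 91.
Outer hash (tag): even-index sum = 425 mod 256 = 169; odd-index sum = 407 mod 256 = 151 → a9 97.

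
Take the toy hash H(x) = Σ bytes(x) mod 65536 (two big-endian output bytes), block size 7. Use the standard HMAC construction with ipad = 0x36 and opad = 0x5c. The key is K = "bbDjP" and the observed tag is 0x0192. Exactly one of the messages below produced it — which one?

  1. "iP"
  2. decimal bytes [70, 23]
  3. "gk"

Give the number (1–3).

1

Key "bbDjP" = 62 62 44 6a 50 is 5 bytes ≤ B = 7; zero-pad to 7 bytes: K' = 62 62 44 6a 50 00 00.
K' ⊕ ipad = 54 54 72 5c 66 36 36; K' ⊕ opad = 3e 3e 18 36 0c 5c 5c.
m1: inner = H(54 54 72 5c 66 36 36 69 50) = 03 01; tag = H(3e 3e 18 36 0c 5c 5c 03 01) = 0192 ← matches
m2: inner = H(54 54 72 5c 66 36 36 46 17) = 02 a5; tag = H(3e 3e 18 36 0c 5c 5c 02 a5) = 0235
m3: inner = H(54 54 72 5c 66 36 36 67 6b) = 03 1a; tag = H(3e 3e 18 36 0c 5c 5c 03 1a) = 01ab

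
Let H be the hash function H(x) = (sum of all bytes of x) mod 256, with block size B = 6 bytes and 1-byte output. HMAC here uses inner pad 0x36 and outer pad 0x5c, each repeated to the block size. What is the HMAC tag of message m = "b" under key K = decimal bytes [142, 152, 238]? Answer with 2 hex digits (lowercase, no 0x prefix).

Key decimal bytes [142, 152, 238] = 8e 98 ee is 3 bytes ≤ B = 6; zero-pad to 6 bytes: K' = 8e 98 ee 00 00 00.
K' ⊕ ipad = b8 ae d8 36 36 36.  K' ⊕ opad = d2 c4 b2 5c 5c 5c.
Inner input = (K'⊕ipad) ∥ m = b8 ae d8 36 36 36 ∥ 62.
Inner hash: sum = 184+174+216+54+54+54+98 = 834; mod 256 = 66 → 42.
Outer input = (K'⊕opad) ∥ inner = d2 c4 b2 5c 5c 5c ∥ 42.
Outer hash (tag): sum = 210+196+178+92+92+92+66 = 926; mod 256 = 158 → 9e.

9e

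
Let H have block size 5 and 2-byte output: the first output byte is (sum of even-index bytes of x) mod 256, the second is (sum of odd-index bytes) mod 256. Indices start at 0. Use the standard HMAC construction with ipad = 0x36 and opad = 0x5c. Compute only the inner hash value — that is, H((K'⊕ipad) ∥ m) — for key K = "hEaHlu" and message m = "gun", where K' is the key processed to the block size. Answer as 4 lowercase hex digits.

Key "hEaHlu" = 68 45 61 48 6c 75 is 6 bytes > B = 5, so hash it first: H(key) = 35 02, then zero-pad to 5 bytes: K' = 35 02 00 00 00.
K' ⊕ ipad = 03 34 36 36 36.
Inner input = 03 34 36 36 36 ∥ 67 75 6e.
Inner hash: even-index sum = 228 mod 256 = 228; odd-index sum = 319 mod 256 = 63 → e4 3f.

e43f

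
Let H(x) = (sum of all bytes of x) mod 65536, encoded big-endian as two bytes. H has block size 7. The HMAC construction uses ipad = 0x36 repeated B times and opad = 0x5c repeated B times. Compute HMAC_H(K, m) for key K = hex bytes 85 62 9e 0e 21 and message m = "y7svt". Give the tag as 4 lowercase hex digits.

03db

Key hex bytes 85 62 9e 0e 21 is 5 bytes ≤ B = 7; zero-pad to 7 bytes: K' = 85 62 9e 0e 21 00 00.
K' ⊕ ipad = b3 54 a8 38 17 36 36.  K' ⊕ opad = d9 3e c2 52 7d 5c 5c.
Inner input = (K'⊕ipad) ∥ m = b3 54 a8 38 17 36 36 ∥ 79 37 73 76 74.
Inner hash: sum = 179+84+168+56+23+54+54+121+55+115+118+116 = 1143 → 04 77.
Outer input = (K'⊕opad) ∥ inner = d9 3e c2 52 7d 5c 5c ∥ 04 77.
Outer hash (tag): sum = 217+62+194+82+125+92+92+4+119 = 987 → 03 db.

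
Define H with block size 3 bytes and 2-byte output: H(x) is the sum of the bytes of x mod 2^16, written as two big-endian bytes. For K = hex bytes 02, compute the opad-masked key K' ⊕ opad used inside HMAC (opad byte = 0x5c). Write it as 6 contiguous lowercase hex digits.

Key hex bytes 02 is 1 byte ≤ B = 3; zero-pad to 3 bytes: K' = 02 00 00.
XOR each byte with 0x5c: 02⊕5c=5e, 00⊕5c=5c, 00⊕5c=5c.

5e5c5c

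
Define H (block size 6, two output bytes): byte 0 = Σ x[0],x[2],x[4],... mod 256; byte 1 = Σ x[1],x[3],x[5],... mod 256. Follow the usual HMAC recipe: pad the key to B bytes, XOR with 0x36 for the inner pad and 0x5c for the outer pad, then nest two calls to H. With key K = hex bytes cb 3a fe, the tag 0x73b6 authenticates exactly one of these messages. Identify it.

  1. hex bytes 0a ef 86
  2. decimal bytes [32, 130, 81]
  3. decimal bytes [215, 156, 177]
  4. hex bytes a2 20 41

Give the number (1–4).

4

Key hex bytes cb 3a fe is 3 bytes ≤ B = 6; zero-pad to 6 bytes: K' = cb 3a fe 00 00 00.
K' ⊕ ipad = fd 0c c8 36 36 36; K' ⊕ opad = 97 66 a2 5c 5c 5c.
m1: inner = H(fd 0c c8 36 36 36 0a ef 86) = 8b 67; tag = H(97 66 a2 5c 5c 5c 8b 67) = 2085
m2: inner = H(fd 0c c8 36 36 36 20 82 51) = 6c fa; tag = H(97 66 a2 5c 5c 5c 6c fa) = 0118
m3: inner = H(fd 0c c8 36 36 36 d7 9c b1) = 83 14; tag = H(97 66 a2 5c 5c 5c 83 14) = 1832
m4: inner = H(fd 0c c8 36 36 36 a2 20 41) = de 98; tag = H(97 66 a2 5c 5c 5c de 98) = 73b6 ← matches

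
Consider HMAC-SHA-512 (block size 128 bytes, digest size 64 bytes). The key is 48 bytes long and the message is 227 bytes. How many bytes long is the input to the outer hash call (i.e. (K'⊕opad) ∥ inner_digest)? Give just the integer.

Key is 48 ≤ 128 bytes, zero-padded: |K'| = 128.
Outer input = (K'⊕opad) ∥ H(inner) → 128 + 64 = 192 bytes.

192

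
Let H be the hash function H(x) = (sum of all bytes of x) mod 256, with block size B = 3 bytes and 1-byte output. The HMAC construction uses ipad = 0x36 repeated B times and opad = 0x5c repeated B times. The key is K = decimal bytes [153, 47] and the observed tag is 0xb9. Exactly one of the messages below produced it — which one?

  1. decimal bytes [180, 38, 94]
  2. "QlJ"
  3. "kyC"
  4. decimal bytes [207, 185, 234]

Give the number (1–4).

3

Key decimal bytes [153, 47] = 99 2f is 2 bytes ≤ B = 3; zero-pad to 3 bytes: K' = 99 2f 00.
K' ⊕ ipad = af 19 36; K' ⊕ opad = c5 73 5c.
m1: inner = H(af 19 36 b4 26 5e) = 36; tag = H(c5 73 5c 36) = ca
m2: inner = H(af 19 36 51 6c 4a) = 05; tag = H(c5 73 5c 05) = 99
m3: inner = H(af 19 36 6b 79 43) = 25; tag = H(c5 73 5c 25) = b9 ← matches
m4: inner = H(af 19 36 cf b9 ea) = 70; tag = H(c5 73 5c 70) = 04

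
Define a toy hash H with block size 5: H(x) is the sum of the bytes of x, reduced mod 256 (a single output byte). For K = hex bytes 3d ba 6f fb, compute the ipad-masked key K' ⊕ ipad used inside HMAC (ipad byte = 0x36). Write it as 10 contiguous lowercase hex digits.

Key hex bytes 3d ba 6f fb is 4 bytes ≤ B = 5; zero-pad to 5 bytes: K' = 3d ba 6f fb 00.
XOR each byte with 0x36: 3d⊕36=0b, ba⊕36=8c, 6f⊕36=59, fb⊕36=cd, 00⊕36=36.

0b8c59cd36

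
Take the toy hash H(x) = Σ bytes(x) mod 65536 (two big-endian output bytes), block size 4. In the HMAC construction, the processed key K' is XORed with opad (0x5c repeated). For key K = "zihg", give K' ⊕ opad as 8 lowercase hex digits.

2635343b

Key "zihg" = 7a 69 68 67 is exactly B = 4 bytes: K' = 7a 69 68 67.
XOR each byte with 0x5c: 7a⊕5c=26, 69⊕5c=35, 68⊕5c=34, 67⊕5c=3b.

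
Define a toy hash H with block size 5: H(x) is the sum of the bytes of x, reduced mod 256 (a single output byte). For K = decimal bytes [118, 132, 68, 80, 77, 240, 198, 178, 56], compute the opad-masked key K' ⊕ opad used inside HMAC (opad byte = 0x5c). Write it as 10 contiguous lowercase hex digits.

275c5c5c5c

Key decimal bytes [118, 132, 68, 80, 77, 240, 198, 178, 56] = 76 84 44 50 4d f0 c6 b2 38 is 9 bytes > B = 5, so hash it first: H(key) = 7b, then zero-pad to 5 bytes: K' = 7b 00 00 00 00.
XOR each byte with 0x5c: 7b⊕5c=27, 00⊕5c=5c, 00⊕5c=5c, 00⊕5c=5c, 00⊕5c=5c.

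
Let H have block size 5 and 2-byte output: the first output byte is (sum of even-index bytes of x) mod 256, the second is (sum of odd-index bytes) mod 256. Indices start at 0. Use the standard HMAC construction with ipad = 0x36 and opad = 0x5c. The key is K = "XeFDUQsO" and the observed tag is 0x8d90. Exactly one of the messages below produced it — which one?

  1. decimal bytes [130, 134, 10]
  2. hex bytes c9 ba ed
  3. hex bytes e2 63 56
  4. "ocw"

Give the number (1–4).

Key "XeFDUQsO" = 58 65 46 44 55 51 73 4f is 8 bytes > B = 5, so hash it first: H(key) = 66 49, then zero-pad to 5 bytes: K' = 66 49 00 00 00.
K' ⊕ ipad = 50 7f 36 36 36; K' ⊕ opad = 3a 15 5c 5c 5c.
m1: inner = H(50 7f 36 36 36 82 86 0a) = 42 41; tag = H(3a 15 5c 5c 5c 42 41) = 33b3
m2: inner = H(50 7f 36 36 36 c9 ba ed) = 76 6b; tag = H(3a 15 5c 5c 5c 76 6b) = 5de7
m3: inner = H(50 7f 36 36 36 e2 63 56) = 1f ed; tag = H(3a 15 5c 5c 5c 1f ed) = df90
m4: inner = H(50 7f 36 36 36 6f 63 77) = 1f 9b; tag = H(3a 15 5c 5c 5c 1f 9b) = 8d90 ← matches

4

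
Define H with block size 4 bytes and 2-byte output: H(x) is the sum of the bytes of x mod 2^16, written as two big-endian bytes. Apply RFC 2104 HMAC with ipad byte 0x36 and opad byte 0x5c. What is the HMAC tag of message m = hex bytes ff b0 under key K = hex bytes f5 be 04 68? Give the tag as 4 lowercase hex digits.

02a4

Key hex bytes f5 be 04 68 is exactly B = 4 bytes: K' = f5 be 04 68.
K' ⊕ ipad = c3 88 32 5e.  K' ⊕ opad = a9 e2 58 34.
Inner input = (K'⊕ipad) ∥ m = c3 88 32 5e ∥ ff b0.
Inner hash: sum = 195+136+50+94+255+176 = 906 → 03 8a.
Outer input = (K'⊕opad) ∥ inner = a9 e2 58 34 ∥ 03 8a.
Outer hash (tag): sum = 169+226+88+52+3+138 = 676 → 02 a4.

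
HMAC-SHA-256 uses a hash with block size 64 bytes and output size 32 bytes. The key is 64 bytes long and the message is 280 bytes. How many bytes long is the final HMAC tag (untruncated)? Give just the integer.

The tag is one SHA-256 digest: 32 bytes.

32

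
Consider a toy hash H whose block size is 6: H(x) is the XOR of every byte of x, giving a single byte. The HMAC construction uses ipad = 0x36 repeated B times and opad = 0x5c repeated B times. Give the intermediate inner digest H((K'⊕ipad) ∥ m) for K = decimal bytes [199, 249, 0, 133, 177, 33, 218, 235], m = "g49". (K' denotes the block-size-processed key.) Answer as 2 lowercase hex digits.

70

Key decimal bytes [199, 249, 0, 133, 177, 33, 218, 235] = c7 f9 00 85 b1 21 da eb is 8 bytes > B = 6, so hash it first: H(key) = 1a, then zero-pad to 6 bytes: K' = 1a 00 00 00 00 00.
K' ⊕ ipad = 2c 36 36 36 36 36.
Inner input = 2c 36 36 36 36 36 ∥ 67 34 39.
Inner hash: XOR 2c⊕36⊕36⊕36⊕36⊕36⊕67⊕34⊕39 = 70.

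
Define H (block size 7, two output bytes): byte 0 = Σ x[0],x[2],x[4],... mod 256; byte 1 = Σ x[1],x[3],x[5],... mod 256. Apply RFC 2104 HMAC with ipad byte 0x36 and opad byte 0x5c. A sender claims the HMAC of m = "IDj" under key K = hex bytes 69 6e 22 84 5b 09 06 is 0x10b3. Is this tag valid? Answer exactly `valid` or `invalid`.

valid

Key hex bytes 69 6e 22 84 5b 09 06 is exactly B = 7 bytes: K' = 69 6e 22 84 5b 09 06.
K' ⊕ ipad = 5f 58 14 b2 6d 3f 30; K' ⊕ opad = 35 32 7e d8 07 55 5a.
Inner hash: even-index sum = 340 mod 256 = 84; odd-index sum = 508 mod 256 = 252 → 54 fc.
Outer hash (recomputed tag): even-index sum = 528 mod 256 = 16; odd-index sum = 435 mod 256 = 179 → 10 b3.
Recomputed tag = 10b3; claimed = 10b3 → match.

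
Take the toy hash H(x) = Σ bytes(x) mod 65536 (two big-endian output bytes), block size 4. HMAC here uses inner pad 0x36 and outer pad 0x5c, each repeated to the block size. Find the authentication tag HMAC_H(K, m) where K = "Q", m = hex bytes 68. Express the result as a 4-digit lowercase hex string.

Key "Q" = 51 is 1 byte ≤ B = 4; zero-pad to 4 bytes: K' = 51 00 00 00.
K' ⊕ ipad = 67 36 36 36.  K' ⊕ opad = 0d 5c 5c 5c.
Inner input = (K'⊕ipad) ∥ m = 67 36 36 36 ∥ 68.
Inner hash: sum = 103+54+54+54+104 = 369 → 01 71.
Outer input = (K'⊕opad) ∥ inner = 0d 5c 5c 5c ∥ 01 71.
Outer hash (tag): sum = 13+92+92+92+1+113 = 403 → 01 93.

0193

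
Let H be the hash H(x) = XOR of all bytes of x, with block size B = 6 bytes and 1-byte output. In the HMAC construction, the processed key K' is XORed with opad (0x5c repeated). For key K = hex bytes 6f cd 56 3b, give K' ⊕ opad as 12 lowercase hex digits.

Key hex bytes 6f cd 56 3b is 4 bytes ≤ B = 6; zero-pad to 6 bytes: K' = 6f cd 56 3b 00 00.
XOR each byte with 0x5c: 6f⊕5c=33, cd⊕5c=91, 56⊕5c=0a, 3b⊕5c=67, 00⊕5c=5c, 00⊕5c=5c.

33910a675c5c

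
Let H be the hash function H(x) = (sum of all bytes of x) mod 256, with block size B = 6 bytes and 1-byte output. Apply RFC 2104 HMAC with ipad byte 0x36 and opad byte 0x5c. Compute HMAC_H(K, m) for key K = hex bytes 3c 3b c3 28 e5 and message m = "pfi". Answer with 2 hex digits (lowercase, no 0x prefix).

Key hex bytes 3c 3b c3 28 e5 is 5 bytes ≤ B = 6; zero-pad to 6 bytes: K' = 3c 3b c3 28 e5 00.
K' ⊕ ipad = 0a 0d f5 1e d3 36.  K' ⊕ opad = 60 67 9f 74 b9 5c.
Inner input = (K'⊕ipad) ∥ m = 0a 0d f5 1e d3 36 ∥ 70 66 69.
Inner hash: sum = 10+13+245+30+211+54+112+102+105 = 882; mod 256 = 114 → 72.
Outer input = (K'⊕opad) ∥ inner = 60 67 9f 74 b9 5c ∥ 72.
Outer hash (tag): sum = 96+103+159+116+185+92+114 = 865; mod 256 = 97 → 61.

61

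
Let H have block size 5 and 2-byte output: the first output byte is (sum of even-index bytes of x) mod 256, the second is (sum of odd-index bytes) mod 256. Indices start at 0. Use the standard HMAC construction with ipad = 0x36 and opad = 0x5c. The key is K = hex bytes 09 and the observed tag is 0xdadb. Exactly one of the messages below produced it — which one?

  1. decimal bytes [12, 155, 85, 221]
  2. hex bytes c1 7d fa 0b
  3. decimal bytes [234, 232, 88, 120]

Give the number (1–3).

1

Key hex bytes 09 is 1 byte ≤ B = 5; zero-pad to 5 bytes: K' = 09 00 00 00 00.
K' ⊕ ipad = 3f 36 36 36 36; K' ⊕ opad = 55 5c 5c 5c 5c.
m1: inner = H(3f 36 36 36 36 0c 9b 55 dd) = 23 cd; tag = H(55 5c 5c 5c 5c 23 cd) = dadb ← matches
m2: inner = H(3f 36 36 36 36 c1 7d fa 0b) = 33 27; tag = H(55 5c 5c 5c 5c 33 27) = 34eb
m3: inner = H(3f 36 36 36 36 ea e8 58 78) = 0b ae; tag = H(55 5c 5c 5c 5c 0b ae) = bbc3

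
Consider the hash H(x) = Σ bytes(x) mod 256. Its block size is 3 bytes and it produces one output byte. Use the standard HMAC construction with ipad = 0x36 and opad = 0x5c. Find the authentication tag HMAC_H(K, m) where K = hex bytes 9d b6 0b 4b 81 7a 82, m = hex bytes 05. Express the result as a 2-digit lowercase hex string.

Key hex bytes 9d b6 0b 4b 81 7a 82 is 7 bytes > B = 3, so hash it first: H(key) = 26, then zero-pad to 3 bytes: K' = 26 00 00.
K' ⊕ ipad = 10 36 36.  K' ⊕ opad = 7a 5c 5c.
Inner input = (K'⊕ipad) ∥ m = 10 36 36 ∥ 05.
Inner hash: sum = 16+54+54+5 = 129 → 81.
Outer input = (K'⊕opad) ∥ inner = 7a 5c 5c ∥ 81.
Outer hash (tag): sum = 122+92+92+129 = 435; mod 256 = 179 → b3.

b3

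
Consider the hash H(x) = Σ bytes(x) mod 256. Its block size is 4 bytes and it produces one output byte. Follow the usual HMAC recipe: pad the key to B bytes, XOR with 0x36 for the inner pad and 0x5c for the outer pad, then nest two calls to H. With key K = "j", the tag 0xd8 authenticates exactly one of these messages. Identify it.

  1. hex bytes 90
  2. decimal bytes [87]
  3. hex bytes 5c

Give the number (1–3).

1

Key "j" = 6a is 1 byte ≤ B = 4; zero-pad to 4 bytes: K' = 6a 00 00 00.
K' ⊕ ipad = 5c 36 36 36; K' ⊕ opad = 36 5c 5c 5c.
m1: inner = H(5c 36 36 36 90) = 8e; tag = H(36 5c 5c 5c 8e) = d8 ← matches
m2: inner = H(5c 36 36 36 57) = 55; tag = H(36 5c 5c 5c 55) = 9f
m3: inner = H(5c 36 36 36 5c) = 5a; tag = H(36 5c 5c 5c 5a) = a4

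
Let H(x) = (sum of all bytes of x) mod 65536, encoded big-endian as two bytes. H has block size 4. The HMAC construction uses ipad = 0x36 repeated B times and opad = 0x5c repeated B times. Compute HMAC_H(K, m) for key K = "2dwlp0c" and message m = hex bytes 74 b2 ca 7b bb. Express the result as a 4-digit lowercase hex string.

Key "2dwlp0c" = 32 64 77 6c 70 30 63 is 7 bytes > B = 4, so hash it first: H(key) = 02 7c, then zero-pad to 4 bytes: K' = 02 7c 00 00.
K' ⊕ ipad = 34 4a 36 36.  K' ⊕ opad = 5e 20 5c 5c.
Inner input = (K'⊕ipad) ∥ m = 34 4a 36 36 ∥ 74 b2 ca 7b bb.
Inner hash: sum = 52+74+54+54+116+178+202+123+187 = 1040 → 04 10.
Outer input = (K'⊕opad) ∥ inner = 5e 20 5c 5c ∥ 04 10.
Outer hash (tag): sum = 94+32+92+92+4+16 = 330 → 01 4a.

014a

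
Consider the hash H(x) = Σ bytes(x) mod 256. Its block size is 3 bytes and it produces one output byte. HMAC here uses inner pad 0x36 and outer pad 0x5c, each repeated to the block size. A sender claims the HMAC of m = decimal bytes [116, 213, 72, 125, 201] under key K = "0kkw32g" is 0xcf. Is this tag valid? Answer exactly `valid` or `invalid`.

Key "0kkw32g" = 30 6b 6b 77 33 32 67 is 7 bytes > B = 3, so hash it first: H(key) = 49, then zero-pad to 3 bytes: K' = 49 00 00.
K' ⊕ ipad = 7f 36 36; K' ⊕ opad = 15 5c 5c.
Inner hash: sum = 127+54+54+116+213+72+125+201 = 962; mod 256 = 194 → c2.
Outer hash (recomputed tag): sum = 21+92+92+194 = 399; mod 256 = 143 → 8f.
Recomputed tag = 8f; claimed = cf → mismatch.

invalid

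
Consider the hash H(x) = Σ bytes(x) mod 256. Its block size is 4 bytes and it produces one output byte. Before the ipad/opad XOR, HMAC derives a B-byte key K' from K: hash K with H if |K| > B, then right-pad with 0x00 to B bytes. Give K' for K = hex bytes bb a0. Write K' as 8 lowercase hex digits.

Key hex bytes bb a0 is 2 bytes ≤ B = 4; zero-pad to 4 bytes: K' = bb a0 00 00.

bba00000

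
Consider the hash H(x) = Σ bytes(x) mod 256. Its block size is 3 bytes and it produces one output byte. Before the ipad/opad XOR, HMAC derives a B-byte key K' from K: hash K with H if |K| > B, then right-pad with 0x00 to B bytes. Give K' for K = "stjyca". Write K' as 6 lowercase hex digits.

|K| = 6 > B = 3, so first hash the key.
H(K): sum = 115+116+106+121+99+97 = 654; mod 256 = 142 → 8e.
Zero-pad H(K) = 8e to 3 bytes: K' = 8e 00 00.

8e0000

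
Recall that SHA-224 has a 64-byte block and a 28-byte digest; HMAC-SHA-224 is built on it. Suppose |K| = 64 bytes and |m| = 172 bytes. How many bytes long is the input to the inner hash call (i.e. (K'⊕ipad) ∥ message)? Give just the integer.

Key is 64 ≤ 64 bytes, zero-padded: |K'| = 64.
Inner input = (K'⊕ipad) ∥ m → 64 + 172 = 236 bytes.

236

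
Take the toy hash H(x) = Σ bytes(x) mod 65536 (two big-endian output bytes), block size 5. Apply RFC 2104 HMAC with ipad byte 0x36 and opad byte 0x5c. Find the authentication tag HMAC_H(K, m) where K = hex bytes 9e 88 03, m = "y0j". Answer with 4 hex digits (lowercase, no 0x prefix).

02ca

Key hex bytes 9e 88 03 is 3 bytes ≤ B = 5; zero-pad to 5 bytes: K' = 9e 88 03 00 00.
K' ⊕ ipad = a8 be 35 36 36.  K' ⊕ opad = c2 d4 5f 5c 5c.
Inner input = (K'⊕ipad) ∥ m = a8 be 35 36 36 ∥ 79 30 6a.
Inner hash: sum = 168+190+53+54+54+121+48+106 = 794 → 03 1a.
Outer input = (K'⊕opad) ∥ inner = c2 d4 5f 5c 5c ∥ 03 1a.
Outer hash (tag): sum = 194+212+95+92+92+3+26 = 714 → 02 ca.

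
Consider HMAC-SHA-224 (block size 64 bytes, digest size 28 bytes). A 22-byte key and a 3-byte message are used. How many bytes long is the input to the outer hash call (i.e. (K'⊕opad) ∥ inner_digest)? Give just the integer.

92

Key is 22 ≤ 64 bytes, zero-padded: |K'| = 64.
Outer input = (K'⊕opad) ∥ H(inner) → 64 + 28 = 92 bytes.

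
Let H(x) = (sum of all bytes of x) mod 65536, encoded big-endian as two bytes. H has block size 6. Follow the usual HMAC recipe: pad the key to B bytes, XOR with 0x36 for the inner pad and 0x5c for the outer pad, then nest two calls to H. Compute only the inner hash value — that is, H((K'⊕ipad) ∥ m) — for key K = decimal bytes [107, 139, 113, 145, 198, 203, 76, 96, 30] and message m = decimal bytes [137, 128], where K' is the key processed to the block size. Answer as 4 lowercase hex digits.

0278

Key decimal bytes [107, 139, 113, 145, 198, 203, 76, 96, 30] = 6b 8b 71 91 c6 cb 4c 60 1e is 9 bytes > B = 6, so hash it first: H(key) = 04 53, then zero-pad to 6 bytes: K' = 04 53 00 00 00 00.
K' ⊕ ipad = 32 65 36 36 36 36.
Inner input = 32 65 36 36 36 36 ∥ 89 80.
Inner hash: sum = 50+101+54+54+54+54+137+128 = 632 → 02 78.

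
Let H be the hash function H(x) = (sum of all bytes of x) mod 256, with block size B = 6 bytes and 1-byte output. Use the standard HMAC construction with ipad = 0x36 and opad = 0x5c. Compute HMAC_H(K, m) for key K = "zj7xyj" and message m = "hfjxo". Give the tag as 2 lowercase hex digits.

07

Key "zj7xyj" = 7a 6a 37 78 79 6a is exactly B = 6 bytes: K' = 7a 6a 37 78 79 6a.
K' ⊕ ipad = 4c 5c 01 4e 4f 5c.  K' ⊕ opad = 26 36 6b 24 25 36.
Inner input = (K'⊕ipad) ∥ m = 4c 5c 01 4e 4f 5c ∥ 68 66 6a 78 6f.
Inner hash: sum = 76+92+1+78+79+92+104+102+106+120+111 = 961; mod 256 = 193 → c1.
Outer input = (K'⊕opad) ∥ inner = 26 36 6b 24 25 36 ∥ c1.
Outer hash (tag): sum = 38+54+107+36+37+54+193 = 519; mod 256 = 7 → 07.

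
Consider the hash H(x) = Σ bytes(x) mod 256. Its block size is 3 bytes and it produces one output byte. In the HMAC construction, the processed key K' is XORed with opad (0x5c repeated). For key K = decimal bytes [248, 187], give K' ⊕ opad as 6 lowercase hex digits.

a4e75c

Key decimal bytes [248, 187] = f8 bb is 2 bytes ≤ B = 3; zero-pad to 3 bytes: K' = f8 bb 00.
XOR each byte with 0x5c: f8⊕5c=a4, bb⊕5c=e7, 00⊕5c=5c.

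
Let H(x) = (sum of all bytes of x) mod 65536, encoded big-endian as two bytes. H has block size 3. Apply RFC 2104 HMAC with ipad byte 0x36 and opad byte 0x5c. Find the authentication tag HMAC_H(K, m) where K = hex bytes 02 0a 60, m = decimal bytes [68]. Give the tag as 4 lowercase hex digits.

Key hex bytes 02 0a 60 is exactly B = 3 bytes: K' = 02 0a 60.
K' ⊕ ipad = 34 3c 56.  K' ⊕ opad = 5e 56 3c.
Inner input = (K'⊕ipad) ∥ m = 34 3c 56 ∥ 44.
Inner hash: sum = 52+60+86+68 = 266 → 01 0a.
Outer input = (K'⊕opad) ∥ inner = 5e 56 3c ∥ 01 0a.
Outer hash (tag): sum = 94+86+60+1+10 = 251 → 00 fb.

00fb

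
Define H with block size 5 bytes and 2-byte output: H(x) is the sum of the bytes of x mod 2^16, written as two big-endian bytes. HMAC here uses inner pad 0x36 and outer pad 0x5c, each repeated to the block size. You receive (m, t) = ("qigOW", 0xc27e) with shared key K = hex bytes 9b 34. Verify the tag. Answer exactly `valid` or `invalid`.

Key hex bytes 9b 34 is 2 bytes ≤ B = 5; zero-pad to 5 bytes: K' = 9b 34 00 00 00.
K' ⊕ ipad = ad 02 36 36 36; K' ⊕ opad = c7 68 5c 5c 5c.
Inner hash: sum = 173+2+54+54+54+113+105+103+79+87 = 824 → 03 38.
Outer hash (recomputed tag): sum = 199+104+92+92+92+3+56 = 638 → 02 7e.
Recomputed tag = 027e; claimed = c27e → mismatch.

invalid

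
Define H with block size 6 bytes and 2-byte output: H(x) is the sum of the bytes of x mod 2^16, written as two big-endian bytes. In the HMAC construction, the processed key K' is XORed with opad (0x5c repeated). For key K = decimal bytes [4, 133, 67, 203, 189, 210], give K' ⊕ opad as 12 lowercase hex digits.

58d91f97e18e

Key decimal bytes [4, 133, 67, 203, 189, 210] = 04 85 43 cb bd d2 is exactly B = 6 bytes: K' = 04 85 43 cb bd d2.
XOR each byte with 0x5c: 04⊕5c=58, 85⊕5c=d9, 43⊕5c=1f, cb⊕5c=97, bd⊕5c=e1, d2⊕5c=8e.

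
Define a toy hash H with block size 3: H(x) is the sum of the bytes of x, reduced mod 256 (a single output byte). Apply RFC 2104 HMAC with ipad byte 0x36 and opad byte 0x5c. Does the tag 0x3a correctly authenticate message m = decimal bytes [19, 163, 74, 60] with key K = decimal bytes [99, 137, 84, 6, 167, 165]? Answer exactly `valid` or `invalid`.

invalid

Key decimal bytes [99, 137, 84, 6, 167, 165] = 63 89 54 06 a7 a5 is 6 bytes > B = 3, so hash it first: H(key) = 92, then zero-pad to 3 bytes: K' = 92 00 00.
K' ⊕ ipad = a4 36 36; K' ⊕ opad = ce 5c 5c.
Inner hash: sum = 164+54+54+19+163+74+60 = 588; mod 256 = 76 → 4c.
Outer hash (recomputed tag): sum = 206+92+92+76 = 466; mod 256 = 210 → d2.
Recomputed tag = d2; claimed = 3a → mismatch.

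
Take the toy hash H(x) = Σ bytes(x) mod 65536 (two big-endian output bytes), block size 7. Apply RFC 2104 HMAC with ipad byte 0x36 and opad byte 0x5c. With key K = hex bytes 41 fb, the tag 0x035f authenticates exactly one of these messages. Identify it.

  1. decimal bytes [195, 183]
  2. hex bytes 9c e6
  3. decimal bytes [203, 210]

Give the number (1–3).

Key hex bytes 41 fb is 2 bytes ≤ B = 7; zero-pad to 7 bytes: K' = 41 fb 00 00 00 00 00.
K' ⊕ ipad = 77 cd 36 36 36 36 36; K' ⊕ opad = 1d a7 5c 5c 5c 5c 5c.
m1: inner = H(77 cd 36 36 36 36 36 c3 b7) = 03 cc; tag = H(1d a7 5c 5c 5c 5c 5c 03 cc) = 035f ← matches
m2: inner = H(77 cd 36 36 36 36 36 9c e6) = 03 d4; tag = H(1d a7 5c 5c 5c 5c 5c 03 d4) = 0367
m3: inner = H(77 cd 36 36 36 36 36 cb d2) = 03 ef; tag = H(1d a7 5c 5c 5c 5c 5c 03 ef) = 0382

1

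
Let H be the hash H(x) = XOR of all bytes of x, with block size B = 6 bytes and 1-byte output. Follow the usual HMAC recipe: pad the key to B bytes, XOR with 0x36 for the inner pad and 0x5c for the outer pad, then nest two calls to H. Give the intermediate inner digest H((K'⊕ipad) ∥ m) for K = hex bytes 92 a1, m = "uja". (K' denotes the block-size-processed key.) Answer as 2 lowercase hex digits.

Key hex bytes 92 a1 is 2 bytes ≤ B = 6; zero-pad to 6 bytes: K' = 92 a1 00 00 00 00.
K' ⊕ ipad = a4 97 36 36 36 36.
Inner input = a4 97 36 36 36 36 ∥ 75 6a 61.
Inner hash: XOR a4⊕97⊕36⊕36⊕36⊕36⊕75⊕6a⊕61 = 4d.

4d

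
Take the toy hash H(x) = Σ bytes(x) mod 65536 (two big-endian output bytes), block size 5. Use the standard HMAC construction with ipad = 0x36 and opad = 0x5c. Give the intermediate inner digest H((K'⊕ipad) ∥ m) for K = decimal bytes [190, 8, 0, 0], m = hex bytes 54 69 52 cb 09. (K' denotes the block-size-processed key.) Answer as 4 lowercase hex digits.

034b

Key decimal bytes [190, 8, 0, 0] = be 08 00 00 is 4 bytes ≤ B = 5; zero-pad to 5 bytes: K' = be 08 00 00 00.
K' ⊕ ipad = 88 3e 36 36 36.
Inner input = 88 3e 36 36 36 ∥ 54 69 52 cb 09.
Inner hash: sum = 136+62+54+54+54+84+105+82+203+9 = 843 → 03 4b.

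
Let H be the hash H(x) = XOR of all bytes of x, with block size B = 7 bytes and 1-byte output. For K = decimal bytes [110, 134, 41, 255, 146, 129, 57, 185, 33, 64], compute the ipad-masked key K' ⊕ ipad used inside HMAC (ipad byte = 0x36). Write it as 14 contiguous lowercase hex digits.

Key decimal bytes [110, 134, 41, 255, 146, 129, 57, 185, 33, 64] = 6e 86 29 ff 92 81 39 b9 21 40 is 10 bytes > B = 7, so hash it first: H(key) = cc, then zero-pad to 7 bytes: K' = cc 00 00 00 00 00 00.
XOR each byte with 0x36: cc⊕36=fa, 00⊕36=36, 00⊕36=36, 00⊕36=36, 00⊕36=36, 00⊕36=36, 00⊕36=36.

fa363636363636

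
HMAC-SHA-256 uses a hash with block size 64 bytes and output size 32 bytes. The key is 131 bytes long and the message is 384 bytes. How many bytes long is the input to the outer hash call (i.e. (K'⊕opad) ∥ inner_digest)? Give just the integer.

Key is 131 > 64 bytes, so it is hashed to 32 bytes then zero-padded to 64: |K'| = 64.
Outer input = (K'⊕opad) ∥ H(inner) → 64 + 32 = 96 bytes.

96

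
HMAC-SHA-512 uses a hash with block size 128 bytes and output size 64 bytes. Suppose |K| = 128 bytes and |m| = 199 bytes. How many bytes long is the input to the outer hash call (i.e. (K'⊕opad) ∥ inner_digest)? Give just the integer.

192

Key is 128 ≤ 128 bytes, zero-padded: |K'| = 128.
Outer input = (K'⊕opad) ∥ H(inner) → 128 + 64 = 192 bytes.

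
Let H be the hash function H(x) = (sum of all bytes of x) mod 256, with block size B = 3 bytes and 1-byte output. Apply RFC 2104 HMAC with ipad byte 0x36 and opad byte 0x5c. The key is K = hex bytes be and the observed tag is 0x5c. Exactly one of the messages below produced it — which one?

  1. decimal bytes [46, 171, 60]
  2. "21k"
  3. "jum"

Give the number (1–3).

Key hex bytes be is 1 byte ≤ B = 3; zero-pad to 3 bytes: K' = be 00 00.
K' ⊕ ipad = 88 36 36; K' ⊕ opad = e2 5c 5c.
m1: inner = H(88 36 36 2e ab 3c) = 09; tag = H(e2 5c 5c 09) = a3
m2: inner = H(88 36 36 32 31 6b) = c2; tag = H(e2 5c 5c c2) = 5c ← matches
m3: inner = H(88 36 36 6a 75 6d) = 40; tag = H(e2 5c 5c 40) = da

2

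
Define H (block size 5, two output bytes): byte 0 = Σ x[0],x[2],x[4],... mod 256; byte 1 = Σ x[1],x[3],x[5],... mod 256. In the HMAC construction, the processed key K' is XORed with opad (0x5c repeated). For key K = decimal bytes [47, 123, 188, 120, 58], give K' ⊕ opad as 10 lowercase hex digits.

Key decimal bytes [47, 123, 188, 120, 58] = 2f 7b bc 78 3a is exactly B = 5 bytes: K' = 2f 7b bc 78 3a.
XOR each byte with 0x5c: 2f⊕5c=73, 7b⊕5c=27, bc⊕5c=e0, 78⊕5c=24, 3a⊕5c=66.

7327e02466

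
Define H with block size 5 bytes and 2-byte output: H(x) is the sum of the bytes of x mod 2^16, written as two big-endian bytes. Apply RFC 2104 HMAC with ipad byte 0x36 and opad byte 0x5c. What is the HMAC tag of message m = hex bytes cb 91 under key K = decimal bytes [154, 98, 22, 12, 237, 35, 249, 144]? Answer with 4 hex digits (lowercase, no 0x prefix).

0314

Key decimal bytes [154, 98, 22, 12, 237, 35, 249, 144] = 9a 62 16 0c ed 23 f9 90 is 8 bytes > B = 5, so hash it first: H(key) = 03 b7, then zero-pad to 5 bytes: K' = 03 b7 00 00 00.
K' ⊕ ipad = 35 81 36 36 36.  K' ⊕ opad = 5f eb 5c 5c 5c.
Inner input = (K'⊕ipad) ∥ m = 35 81 36 36 36 ∥ cb 91.
Inner hash: sum = 53+129+54+54+54+203+145 = 692 → 02 b4.
Outer input = (K'⊕opad) ∥ inner = 5f eb 5c 5c 5c ∥ 02 b4.
Outer hash (tag): sum = 95+235+92+92+92+2+180 = 788 → 03 14.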